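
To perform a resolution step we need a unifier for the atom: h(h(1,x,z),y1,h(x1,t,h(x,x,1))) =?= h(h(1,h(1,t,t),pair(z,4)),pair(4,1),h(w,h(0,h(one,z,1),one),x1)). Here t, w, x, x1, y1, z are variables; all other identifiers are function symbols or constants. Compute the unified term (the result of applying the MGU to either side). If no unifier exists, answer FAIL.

Decompose h/3: h(1,x,z) =?= h(1,h(1,t,t),pair(z,4)),  y1 =?= pair(4,1),  h(x1,t,h(x,x,1)) =?= h(w,h(0,h(one,z,1),one),x1).
Decompose h/3: 1 =?= 1,  x =?= h(1,t,t),  z =?= pair(z,4).
Delete trivial equation 1 =?= 1.
Bind x := h(1,t,t); substituting into the one remaining equation that mentions x gives: h(x1,t,h(h(1,t,t),h(1,t,t),1)) =?= h(w,h(0,h(one,z,1),one),x1).
Occurs check fails: z occurs in pair(z,4); the equation z =?= pair(z,4) has no finite solution.

FAIL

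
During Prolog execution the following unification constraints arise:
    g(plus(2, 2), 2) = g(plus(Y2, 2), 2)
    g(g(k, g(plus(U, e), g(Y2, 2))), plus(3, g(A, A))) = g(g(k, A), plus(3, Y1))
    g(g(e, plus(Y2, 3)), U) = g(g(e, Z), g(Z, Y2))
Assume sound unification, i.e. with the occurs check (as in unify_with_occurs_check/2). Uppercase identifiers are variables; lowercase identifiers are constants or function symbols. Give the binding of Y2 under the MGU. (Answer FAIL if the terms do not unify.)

Decompose g/2: plus(2, 2) = plus(Y2, 2),  2 = 2.
Decompose plus/2: 2 = Y2,  2 = 2.
Bind Y2 := 2; substituting into the 2 remaining equations that mention Y2 gives: g(g(k, g(plus(U, e), g(2, 2))), plus(3, g(A, A))) = g(g(k, A), plus(3, Y1)),  g(g(e, plus(2, 3)), U) = g(g(e, Z), g(Z, 2)).
Delete trivial equation 2 = 2.
Delete trivial equation 2 = 2.
Decompose g/2: g(k, g(plus(U, e), g(2, 2))) = g(k, A),  plus(3, g(A, A)) = plus(3, Y1).
Decompose g/2: k = k,  g(plus(U, e), g(2, 2)) = A.
Delete trivial equation k = k.
Bind A := g(plus(U, e), g(2, 2)); substituting into the one remaining equation that mentions A gives: plus(3, g(g(plus(U, e), g(2, 2)), g(plus(U, e), g(2, 2)))) = plus(3, Y1).
Decompose plus/2: 3 = 3,  g(g(plus(U, e), g(2, 2)), g(plus(U, e), g(2, 2))) = Y1.
Delete trivial equation 3 = 3.
Bind Y1 := g(g(plus(U, e), g(2, 2)), g(plus(U, e), g(2, 2))); no other remaining equation mentions Y1.
Decompose g/2: g(e, plus(2, 3)) = g(e, Z),  U = g(Z, 2).
Decompose g/2: e = e,  plus(2, 3) = Z.
Delete trivial equation e = e.
Bind Z := plus(2, 3); substituting into the remaining equation gives: U = g(plus(2, 3), 2).
Bind U := g(plus(2, 3), 2). Substituting into the earlier bindings gives A := g(plus(g(plus(2, 3), 2), e), g(2, 2)), Y1 := g(g(plus(g(plus(2, 3), 2), e), g(2, 2)), g(plus(g(plus(2, 3), 2), e), g(2, 2))).
MGU = { Y2 -> 2, A -> g(plus(g(plus(2, 3), 2), e), g(2, 2)), Y1 -> g(g(plus(g(plus(2, 3), 2), e), g(2, 2)), g(plus(g(plus(2, 3), 2), e), g(2, 2))), Z -> plus(2, 3), U -> g(plus(2, 3), 2) }, so Y2 -> 2.

2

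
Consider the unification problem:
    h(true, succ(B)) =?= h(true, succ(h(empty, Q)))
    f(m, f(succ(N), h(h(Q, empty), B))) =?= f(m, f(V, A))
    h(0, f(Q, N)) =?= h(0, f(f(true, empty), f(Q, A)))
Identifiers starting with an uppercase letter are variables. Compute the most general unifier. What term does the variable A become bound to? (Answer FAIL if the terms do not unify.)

Decompose h/2: true =?= true,  succ(B) =?= succ(h(empty, Q)).
Delete trivial equation true =?= true.
Decompose succ/1: B =?= h(empty, Q).
Bind B := h(empty, Q); substituting into the one remaining equation that mentions B gives: f(m, f(succ(N), h(h(Q, empty), h(empty, Q)))) =?= f(m, f(V, A)).
Decompose f/2: m =?= m,  f(succ(N), h(h(Q, empty), h(empty, Q))) =?= f(V, A).
Delete trivial equation m =?= m.
Decompose f/2: succ(N) =?= V,  h(h(Q, empty), h(empty, Q)) =?= A.
Bind V := succ(N); no other remaining equation mentions V.
Bind A := h(h(Q, empty), h(empty, Q)); substituting into the remaining equation gives: h(0, f(Q, N)) =?= h(0, f(f(true, empty), f(Q, h(h(Q, empty), h(empty, Q))))).
Decompose h/2: 0 =?= 0,  f(Q, N) =?= f(f(true, empty), f(Q, h(h(Q, empty), h(empty, Q)))).
Delete trivial equation 0 =?= 0.
Decompose f/2: Q =?= f(true, empty),  N =?= f(Q, h(h(Q, empty), h(empty, Q))).
Bind Q := f(true, empty); substituting into the remaining equation gives: N =?= f(f(true, empty), h(h(f(true, empty), empty), h(empty, f(true, empty)))). Substituting into the earlier bindings gives B := h(empty, f(true, empty)), A := h(h(f(true, empty), empty), h(empty, f(true, empty))).
Bind N := f(f(true, empty), h(h(f(true, empty), empty), h(empty, f(true, empty)))). Substituting into the earlier binding gives V := succ(f(f(true, empty), h(h(f(true, empty), empty), h(empty, f(true, empty))))).
MGU = { B ↦ h(empty, f(true, empty)), V ↦ succ(f(f(true, empty), h(h(f(true, empty), empty), h(empty, f(true, empty))))), A ↦ h(h(f(true, empty), empty), h(empty, f(true, empty))), Q ↦ f(true, empty), N ↦ f(f(true, empty), h(h(f(true, empty), empty), h(empty, f(true, empty)))) }, so A ↦ h(h(f(true, empty), empty), h(empty, f(true, empty))).

h(h(f(true, empty), empty), h(empty, f(true, empty)))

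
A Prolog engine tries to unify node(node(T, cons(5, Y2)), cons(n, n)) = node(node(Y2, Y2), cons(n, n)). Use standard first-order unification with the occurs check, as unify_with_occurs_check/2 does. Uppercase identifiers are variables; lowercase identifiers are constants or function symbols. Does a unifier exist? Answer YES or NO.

Decompose node/2: node(T, cons(5, Y2)) = node(Y2, Y2),  cons(n, n) = cons(n, n).
Decompose node/2: T = Y2,  cons(5, Y2) = Y2.
Bind T := Y2; no other remaining equation mentions T.
Occurs check fails: Y2 occurs in cons(5, Y2); the equation Y2 = cons(5, Y2) has no finite solution.

NO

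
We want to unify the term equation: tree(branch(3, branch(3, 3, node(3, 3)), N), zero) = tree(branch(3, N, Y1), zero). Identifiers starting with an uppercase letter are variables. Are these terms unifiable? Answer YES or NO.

YES

Decompose tree/2: branch(3, branch(3, 3, node(3, 3)), N) = branch(3, N, Y1),  zero = zero.
Decompose branch/3: 3 = 3,  branch(3, 3, node(3, 3)) = N,  N = Y1.
Delete trivial equation 3 = 3.
Bind N := branch(3, 3, node(3, 3)); substituting into the one remaining equation that mentions N gives: branch(3, 3, node(3, 3)) = Y1.
Bind Y1 := branch(3, 3, node(3, 3)); no other remaining equation mentions Y1.
Delete trivial equation zero = zero.
No equations remain and no clash or occurs-check failure arose, so a unifier exists.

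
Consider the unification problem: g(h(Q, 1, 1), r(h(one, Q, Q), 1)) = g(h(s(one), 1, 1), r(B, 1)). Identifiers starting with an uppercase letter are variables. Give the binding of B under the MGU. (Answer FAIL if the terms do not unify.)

Decompose g/2: h(Q, 1, 1) = h(s(one), 1, 1),  r(h(one, Q, Q), 1) = r(B, 1).
Decompose h/3: Q = s(one),  1 = 1,  1 = 1.
Bind Q := s(one); substituting into the one remaining equation that mentions Q gives: r(h(one, s(one), s(one)), 1) = r(B, 1).
Delete trivial equation 1 = 1.
Delete trivial equation 1 = 1.
Decompose r/2: h(one, s(one), s(one)) = B,  1 = 1.
Bind B := h(one, s(one), s(one)); no other remaining equation mentions B.
Delete trivial equation 1 = 1.
MGU = { Q -> s(one), B -> h(one, s(one), s(one)) }, so B -> h(one, s(one), s(one)).

h(one, s(one), s(one))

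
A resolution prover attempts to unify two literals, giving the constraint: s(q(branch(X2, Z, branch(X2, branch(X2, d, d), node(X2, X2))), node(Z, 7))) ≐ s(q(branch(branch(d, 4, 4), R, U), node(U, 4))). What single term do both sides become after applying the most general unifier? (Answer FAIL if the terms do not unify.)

FAIL

Decompose s/1: q(branch(X2, Z, branch(X2, branch(X2, d, d), node(X2, X2))), node(Z, 7)) ≐ q(branch(branch(d, 4, 4), R, U), node(U, 4)).
Decompose q/2: branch(X2, Z, branch(X2, branch(X2, d, d), node(X2, X2))) ≐ branch(branch(d, 4, 4), R, U),  node(Z, 7) ≐ node(U, 4).
Decompose branch/3: X2 ≐ branch(d, 4, 4),  Z ≐ R,  branch(X2, branch(X2, d, d), node(X2, X2)) ≐ U.
Bind X2 := branch(d, 4, 4); substituting into the one remaining equation that mentions X2 gives: branch(branch(d, 4, 4), branch(branch(d, 4, 4), d, d), node(branch(d, 4, 4), branch(d, 4, 4))) ≐ U.
Bind Z := R; substituting into the one remaining equation that mentions Z gives: node(R, 7) ≐ node(U, 4).
Bind U := branch(branch(d, 4, 4), branch(branch(d, 4, 4), d, d), node(branch(d, 4, 4), branch(d, 4, 4))); substituting into the remaining equation gives: node(R, 7) ≐ node(branch(branch(d, 4, 4), branch(branch(d, 4, 4), d, d), node(branch(d, 4, 4), branch(d, 4, 4))), 4).
Decompose node/2: R ≐ branch(branch(d, 4, 4), branch(branch(d, 4, 4), d, d), node(branch(d, 4, 4), branch(d, 4, 4))),  7 ≐ 4.
Bind R := branch(branch(d, 4, 4), branch(branch(d, 4, 4), d, d), node(branch(d, 4, 4), branch(d, 4, 4))); no other remaining equation mentions R. Substituting into the earlier binding gives Z := branch(branch(d, 4, 4), branch(branch(d, 4, 4), d, d), node(branch(d, 4, 4), branch(d, 4, 4))).
Clash: constants 7 and 4 differ; no unifier exists.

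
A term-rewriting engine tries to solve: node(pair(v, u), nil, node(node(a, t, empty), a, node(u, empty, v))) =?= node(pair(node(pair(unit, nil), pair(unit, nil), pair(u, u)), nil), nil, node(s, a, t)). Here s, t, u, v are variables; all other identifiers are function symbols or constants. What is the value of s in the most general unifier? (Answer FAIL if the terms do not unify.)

Decompose node/3: pair(v, u) =?= pair(node(pair(unit, nil), pair(unit, nil), pair(u, u)), nil),  nil =?= nil,  node(node(a, t, empty), a, node(u, empty, v)) =?= node(s, a, t).
Decompose pair/2: v =?= node(pair(unit, nil), pair(unit, nil), pair(u, u)),  u =?= nil.
Bind v := node(pair(unit, nil), pair(unit, nil), pair(u, u)); substituting into the one remaining equation that mentions v gives: node(node(a, t, empty), a, node(u, empty, node(pair(unit, nil), pair(unit, nil), pair(u, u)))) =?= node(s, a, t).
Bind u := nil; substituting into the one remaining equation that mentions u gives: node(node(a, t, empty), a, node(nil, empty, node(pair(unit, nil), pair(unit, nil), pair(nil, nil)))) =?= node(s, a, t). Substituting into the earlier binding gives v := node(pair(unit, nil), pair(unit, nil), pair(nil, nil)).
Delete trivial equation nil =?= nil.
Decompose node/3: node(a, t, empty) =?= s,  a =?= a,  node(nil, empty, node(pair(unit, nil), pair(unit, nil), pair(nil, nil))) =?= t.
Bind s := node(a, t, empty); no other remaining equation mentions s.
Delete trivial equation a =?= a.
Bind t := node(nil, empty, node(pair(unit, nil), pair(unit, nil), pair(nil, nil))). Substituting into the earlier binding gives s := node(a, node(nil, empty, node(pair(unit, nil), pair(unit, nil), pair(nil, nil))), empty).
MGU = { v := node(pair(unit, nil), pair(unit, nil), pair(nil, nil)), u := nil, s := node(a, node(nil, empty, node(pair(unit, nil), pair(unit, nil), pair(nil, nil))), empty), t := node(nil, empty, node(pair(unit, nil), pair(unit, nil), pair(nil, nil))) }, so s := node(a, node(nil, empty, node(pair(unit, nil), pair(unit, nil), pair(nil, nil))), empty).

node(a, node(nil, empty, node(pair(unit, nil), pair(unit, nil), pair(nil, nil))), empty)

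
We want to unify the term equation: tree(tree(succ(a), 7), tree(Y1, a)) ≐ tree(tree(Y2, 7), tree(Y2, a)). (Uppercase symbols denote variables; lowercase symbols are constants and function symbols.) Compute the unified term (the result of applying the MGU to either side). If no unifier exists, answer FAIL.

Decompose tree/2: tree(succ(a), 7) ≐ tree(Y2, 7),  tree(Y1, a) ≐ tree(Y2, a).
Decompose tree/2: succ(a) ≐ Y2,  7 ≐ 7.
Bind Y2 := succ(a); substituting into the one remaining equation that mentions Y2 gives: tree(Y1, a) ≐ tree(succ(a), a).
Delete trivial equation 7 ≐ 7.
Decompose tree/2: Y1 ≐ succ(a),  a ≐ a.
Bind Y1 := succ(a); no other remaining equation mentions Y1.
Delete trivial equation a ≐ a.
Applying the MGU to either side gives tree(tree(succ(a), 7), tree(succ(a), a)).

tree(tree(succ(a), 7), tree(succ(a), a))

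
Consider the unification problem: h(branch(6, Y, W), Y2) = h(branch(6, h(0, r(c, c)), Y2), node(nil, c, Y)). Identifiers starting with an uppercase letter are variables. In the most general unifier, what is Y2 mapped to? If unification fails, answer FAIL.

Decompose h/2: branch(6, Y, W) = branch(6, h(0, r(c, c)), Y2),  Y2 = node(nil, c, Y).
Decompose branch/3: 6 = 6,  Y = h(0, r(c, c)),  W = Y2.
Delete trivial equation 6 = 6.
Bind Y := h(0, r(c, c)); substituting into the one remaining equation that mentions Y gives: Y2 = node(nil, c, h(0, r(c, c))).
Bind W := Y2; no other remaining equation mentions W.
Bind Y2 := node(nil, c, h(0, r(c, c))). Substituting into the earlier binding gives W := node(nil, c, h(0, r(c, c))).
MGU = { Y -> h(0, r(c, c)), W -> node(nil, c, h(0, r(c, c))), Y2 -> node(nil, c, h(0, r(c, c))) }, so Y2 -> node(nil, c, h(0, r(c, c))).

node(nil, c, h(0, r(c, c)))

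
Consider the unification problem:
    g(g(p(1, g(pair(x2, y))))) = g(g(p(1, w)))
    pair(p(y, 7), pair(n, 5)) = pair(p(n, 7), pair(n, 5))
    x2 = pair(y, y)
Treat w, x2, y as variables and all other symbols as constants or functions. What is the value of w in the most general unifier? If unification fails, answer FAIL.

Decompose g/1: g(p(1, g(pair(x2, y)))) = g(p(1, w)).
Decompose g/1: p(1, g(pair(x2, y))) = p(1, w).
Decompose p/2: 1 = 1,  g(pair(x2, y)) = w.
Delete trivial equation 1 = 1.
Bind w := g(pair(x2, y)); no other remaining equation mentions w.
Decompose pair/2: p(y, 7) = p(n, 7),  pair(n, 5) = pair(n, 5).
Decompose p/2: y = n,  7 = 7.
Bind y := n; substituting into the one remaining equation that mentions y gives: x2 = pair(n, n). Substituting into the earlier binding gives w := g(pair(x2, n)).
Delete trivial equation 7 = 7.
Delete trivial equation pair(n, 5) = pair(n, 5).
Bind x2 := pair(n, n). Substituting into the earlier binding gives w := g(pair(pair(n, n), n)).
MGU = { w -> g(pair(pair(n, n), n)), y -> n, x2 -> pair(n, n) }, so w -> g(pair(pair(n, n), n)).

g(pair(pair(n, n), n))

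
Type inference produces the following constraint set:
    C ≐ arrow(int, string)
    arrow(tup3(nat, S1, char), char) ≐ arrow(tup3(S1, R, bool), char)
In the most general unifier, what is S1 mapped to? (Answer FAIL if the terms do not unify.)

Bind C := arrow(int, string); no other remaining equation mentions C.
Decompose arrow/2: tup3(nat, S1, char) ≐ tup3(S1, R, bool),  char ≐ char.
Decompose tup3/3: nat ≐ S1,  S1 ≐ R,  char ≐ bool.
Bind S1 := nat; substituting into the one remaining equation that mentions S1 gives: nat ≐ R.
Bind R := nat; no other remaining equation mentions R.
Clash: constants char and bool differ; no unifier exists.

FAIL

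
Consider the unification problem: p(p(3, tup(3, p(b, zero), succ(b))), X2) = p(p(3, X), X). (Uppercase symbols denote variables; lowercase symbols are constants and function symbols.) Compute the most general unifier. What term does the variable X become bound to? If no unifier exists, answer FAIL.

tup(3, p(b, zero), succ(b))

Decompose p/2: p(3, tup(3, p(b, zero), succ(b))) = p(3, X),  X2 = X.
Decompose p/2: 3 = 3,  tup(3, p(b, zero), succ(b)) = X.
Delete trivial equation 3 = 3.
Bind X := tup(3, p(b, zero), succ(b)); substituting into the remaining equation gives: X2 = tup(3, p(b, zero), succ(b)).
Bind X2 := tup(3, p(b, zero), succ(b)).
MGU = { X ↦ tup(3, p(b, zero), succ(b)), X2 ↦ tup(3, p(b, zero), succ(b)) }, so X ↦ tup(3, p(b, zero), succ(b)).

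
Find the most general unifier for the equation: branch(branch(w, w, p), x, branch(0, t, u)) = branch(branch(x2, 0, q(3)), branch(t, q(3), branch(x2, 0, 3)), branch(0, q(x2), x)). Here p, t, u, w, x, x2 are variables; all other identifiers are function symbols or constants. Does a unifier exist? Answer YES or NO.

YES

Decompose branch/3: branch(w, w, p) = branch(x2, 0, q(3)),  x = branch(t, q(3), branch(x2, 0, 3)),  branch(0, t, u) = branch(0, q(x2), x).
Decompose branch/3: w = x2,  w = 0,  p = q(3).
Bind w := x2; substituting into the one remaining equation that mentions w gives: x2 = 0.
Bind x2 := 0; substituting into the 2 remaining equations that mention x2 gives: x = branch(t, q(3), branch(0, 0, 3)),  branch(0, t, u) = branch(0, q(0), x). Substituting into the earlier binding gives w := 0.
Bind p := q(3); no other remaining equation mentions p.
Bind x := branch(t, q(3), branch(0, 0, 3)); substituting into the remaining equation gives: branch(0, t, u) = branch(0, q(0), branch(t, q(3), branch(0, 0, 3))).
Decompose branch/3: 0 = 0,  t = q(0),  u = branch(t, q(3), branch(0, 0, 3)).
Delete trivial equation 0 = 0.
Bind t := q(0); substituting into the remaining equation gives: u = branch(q(0), q(3), branch(0, 0, 3)). Substituting into the earlier binding gives x := branch(q(0), q(3), branch(0, 0, 3)).
Bind u := branch(q(0), q(3), branch(0, 0, 3)).
No equations remain and no clash or occurs-check failure arose, so a unifier exists.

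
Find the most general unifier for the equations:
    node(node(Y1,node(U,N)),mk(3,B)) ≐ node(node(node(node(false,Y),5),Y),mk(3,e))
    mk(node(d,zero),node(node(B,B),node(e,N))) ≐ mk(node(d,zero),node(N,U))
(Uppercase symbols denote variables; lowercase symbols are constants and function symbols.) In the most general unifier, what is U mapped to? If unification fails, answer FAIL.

node(e,node(e,e))

Decompose node/2: node(Y1,node(U,N)) ≐ node(node(node(false,Y),5),Y),  mk(3,B) ≐ mk(3,e).
Decompose node/2: Y1 ≐ node(node(false,Y),5),  node(U,N) ≐ Y.
Bind Y1 := node(node(false,Y),5); no other remaining equation mentions Y1.
Bind Y := node(U,N); no other remaining equation mentions Y. Substituting into the earlier binding gives Y1 := node(node(false,node(U,N)),5).
Decompose mk/2: 3 ≐ 3,  B ≐ e.
Delete trivial equation 3 ≐ 3.
Bind B := e; substituting into the remaining equation gives: mk(node(d,zero),node(node(e,e),node(e,N))) ≐ mk(node(d,zero),node(N,U)).
Decompose mk/2: node(d,zero) ≐ node(d,zero),  node(node(e,e),node(e,N)) ≐ node(N,U).
Delete trivial equation node(d,zero) ≐ node(d,zero).
Decompose node/2: node(e,e) ≐ N,  node(e,N) ≐ U.
Bind N := node(e,e); substituting into the remaining equation gives: node(e,node(e,e)) ≐ U. Substituting into the earlier bindings gives Y1 := node(node(false,node(U,node(e,e))),5), Y := node(U,node(e,e)).
Bind U := node(e,node(e,e)). Substituting into the earlier bindings gives Y1 := node(node(false,node(node(e,node(e,e)),node(e,e))),5), Y := node(node(e,node(e,e)),node(e,e)).
MGU = { Y1 ↦ node(node(false,node(node(e,node(e,e)),node(e,e))),5), Y ↦ node(node(e,node(e,e)),node(e,e)), B ↦ e, N ↦ node(e,e), U ↦ node(e,node(e,e)) }, so U ↦ node(e,node(e,e)).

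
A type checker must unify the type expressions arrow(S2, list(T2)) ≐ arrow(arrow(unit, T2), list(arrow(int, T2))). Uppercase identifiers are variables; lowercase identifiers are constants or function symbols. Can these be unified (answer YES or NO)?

Decompose arrow/2: S2 ≐ arrow(unit, T2),  list(T2) ≐ list(arrow(int, T2)).
Bind S2 := arrow(unit, T2); no other remaining equation mentions S2.
Decompose list/1: T2 ≐ arrow(int, T2).
Occurs check fails: T2 occurs in arrow(int, T2); the equation T2 ≐ arrow(int, T2) has no finite solution.

NO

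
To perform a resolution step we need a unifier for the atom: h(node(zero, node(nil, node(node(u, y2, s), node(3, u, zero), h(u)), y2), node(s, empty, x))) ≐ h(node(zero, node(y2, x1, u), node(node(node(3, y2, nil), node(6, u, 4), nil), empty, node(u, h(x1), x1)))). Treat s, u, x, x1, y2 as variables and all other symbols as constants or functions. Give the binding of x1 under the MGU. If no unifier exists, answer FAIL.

Decompose h/1: node(zero, node(nil, node(node(u, y2, s), node(3, u, zero), h(u)), y2), node(s, empty, x)) ≐ node(zero, node(y2, x1, u), node(node(node(3, y2, nil), node(6, u, 4), nil), empty, node(u, h(x1), x1))).
Decompose node/3: zero ≐ zero,  node(nil, node(node(u, y2, s), node(3, u, zero), h(u)), y2) ≐ node(y2, x1, u),  node(s, empty, x) ≐ node(node(node(3, y2, nil), node(6, u, 4), nil), empty, node(u, h(x1), x1)).
Delete trivial equation zero ≐ zero.
Decompose node/3: nil ≐ y2,  node(node(u, y2, s), node(3, u, zero), h(u)) ≐ x1,  y2 ≐ u.
Bind y2 := nil; substituting into the remaining equations gives: node(node(u, nil, s), node(3, u, zero), h(u)) ≐ x1,  nil ≐ u,  node(s, empty, x) ≐ node(node(node(3, nil, nil), node(6, u, 4), nil), empty, node(u, h(x1), x1)).
Bind x1 := node(node(u, nil, s), node(3, u, zero), h(u)); substituting into the one remaining equation that mentions x1 gives: node(s, empty, x) ≐ node(node(node(3, nil, nil), node(6, u, 4), nil), empty, node(u, h(node(node(u, nil, s), node(3, u, zero), h(u))), node(node(u, nil, s), node(3, u, zero), h(u)))).
Bind u := nil; substituting into the remaining equation gives: node(s, empty, x) ≐ node(node(node(3, nil, nil), node(6, nil, 4), nil), empty, node(nil, h(node(node(nil, nil, s), node(3, nil, zero), h(nil))), node(node(nil, nil, s), node(3, nil, zero), h(nil)))). Substituting into the earlier binding gives x1 := node(node(nil, nil, s), node(3, nil, zero), h(nil)).
Decompose node/3: s ≐ node(node(3, nil, nil), node(6, nil, 4), nil),  empty ≐ empty,  x ≐ node(nil, h(node(node(nil, nil, s), node(3, nil, zero), h(nil))), node(node(nil, nil, s), node(3, nil, zero), h(nil))).
Bind s := node(node(3, nil, nil), node(6, nil, 4), nil); substituting into the one remaining equation that mentions s gives: x ≐ node(nil, h(node(node(nil, nil, node(node(3, nil, nil), node(6, nil, 4), nil)), node(3, nil, zero), h(nil))), node(node(nil, nil, node(node(3, nil, nil), node(6, nil, 4), nil)), node(3, nil, zero), h(nil))). Substituting into the earlier binding gives x1 := node(node(nil, nil, node(node(3, nil, nil), node(6, nil, 4), nil)), node(3, nil, zero), h(nil)).
Delete trivial equation empty ≐ empty.
Bind x := node(nil, h(node(node(nil, nil, node(node(3, nil, nil), node(6, nil, 4), nil)), node(3, nil, zero), h(nil))), node(node(nil, nil, node(node(3, nil, nil), node(6, nil, 4), nil)), node(3, nil, zero), h(nil))).
MGU = { y2 ↦ nil, x1 ↦ node(node(nil, nil, node(node(3, nil, nil), node(6, nil, 4), nil)), node(3, nil, zero), h(nil)), u ↦ nil, s ↦ node(node(3, nil, nil), node(6, nil, 4), nil), x ↦ node(nil, h(node(node(nil, nil, node(node(3, nil, nil), node(6, nil, 4), nil)), node(3, nil, zero), h(nil))), node(node(nil, nil, node(node(3, nil, nil), node(6, nil, 4), nil)), node(3, nil, zero), h(nil))) }, so x1 ↦ node(node(nil, nil, node(node(3, nil, nil), node(6, nil, 4), nil)), node(3, nil, zero), h(nil)).

node(node(nil, nil, node(node(3, nil, nil), node(6, nil, 4), nil)), node(3, nil, zero), h(nil))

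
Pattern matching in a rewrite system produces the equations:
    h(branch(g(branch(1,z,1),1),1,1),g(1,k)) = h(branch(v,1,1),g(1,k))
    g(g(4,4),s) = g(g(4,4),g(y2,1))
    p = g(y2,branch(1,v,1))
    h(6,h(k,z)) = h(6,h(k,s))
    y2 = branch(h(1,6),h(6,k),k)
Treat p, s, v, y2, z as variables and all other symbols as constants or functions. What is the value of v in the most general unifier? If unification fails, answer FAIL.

g(branch(1,g(branch(h(1,6),h(6,k),k),1),1),1)

Decompose h/2: branch(g(branch(1,z,1),1),1,1) = branch(v,1,1),  g(1,k) = g(1,k).
Decompose branch/3: g(branch(1,z,1),1) = v,  1 = 1,  1 = 1.
Bind v := g(branch(1,z,1),1); substituting into the one remaining equation that mentions v gives: p = g(y2,branch(1,g(branch(1,z,1),1),1)).
Delete trivial equation 1 = 1.
Delete trivial equation 1 = 1.
Delete trivial equation g(1,k) = g(1,k).
Decompose g/2: g(4,4) = g(4,4),  s = g(y2,1).
Delete trivial equation g(4,4) = g(4,4).
Bind s := g(y2,1); substituting into the one remaining equation that mentions s gives: h(6,h(k,z)) = h(6,h(k,g(y2,1))).
Bind p := g(y2,branch(1,g(branch(1,z,1),1),1)); no other remaining equation mentions p.
Decompose h/2: 6 = 6,  h(k,z) = h(k,g(y2,1)).
Delete trivial equation 6 = 6.
Decompose h/2: k = k,  z = g(y2,1).
Delete trivial equation k = k.
Bind z := g(y2,1); no other remaining equation mentions z. Substituting into the earlier bindings gives v := g(branch(1,g(y2,1),1),1), p := g(y2,branch(1,g(branch(1,g(y2,1),1),1),1)).
Bind y2 := branch(h(1,6),h(6,k),k). Substituting into the earlier bindings gives v := g(branch(1,g(branch(h(1,6),h(6,k),k),1),1),1), s := g(branch(h(1,6),h(6,k),k),1), p := g(branch(h(1,6),h(6,k),k),branch(1,g(branch(1,g(branch(h(1,6),h(6,k),k),1),1),1),1)), z := g(branch(h(1,6),h(6,k),k),1).
MGU = { v -> g(branch(1,g(branch(h(1,6),h(6,k),k),1),1),1), s -> g(branch(h(1,6),h(6,k),k),1), p -> g(branch(h(1,6),h(6,k),k),branch(1,g(branch(1,g(branch(h(1,6),h(6,k),k),1),1),1),1)), z -> g(branch(h(1,6),h(6,k),k),1), y2 -> branch(h(1,6),h(6,k),k) }, so v -> g(branch(1,g(branch(h(1,6),h(6,k),k),1),1),1).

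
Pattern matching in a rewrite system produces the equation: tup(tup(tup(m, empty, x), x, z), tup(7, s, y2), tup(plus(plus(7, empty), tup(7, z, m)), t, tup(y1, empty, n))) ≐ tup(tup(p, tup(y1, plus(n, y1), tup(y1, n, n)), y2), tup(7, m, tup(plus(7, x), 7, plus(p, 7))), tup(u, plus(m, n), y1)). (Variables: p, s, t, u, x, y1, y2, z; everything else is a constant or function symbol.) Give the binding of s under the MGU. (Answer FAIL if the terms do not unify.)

FAIL

Decompose tup/3: tup(tup(m, empty, x), x, z) ≐ tup(p, tup(y1, plus(n, y1), tup(y1, n, n)), y2),  tup(7, s, y2) ≐ tup(7, m, tup(plus(7, x), 7, plus(p, 7))),  tup(plus(plus(7, empty), tup(7, z, m)), t, tup(y1, empty, n)) ≐ tup(u, plus(m, n), y1).
Decompose tup/3: tup(m, empty, x) ≐ p,  x ≐ tup(y1, plus(n, y1), tup(y1, n, n)),  z ≐ y2.
Bind p := tup(m, empty, x); substituting into the one remaining equation that mentions p gives: tup(7, s, y2) ≐ tup(7, m, tup(plus(7, x), 7, plus(tup(m, empty, x), 7))).
Bind x := tup(y1, plus(n, y1), tup(y1, n, n)); substituting into the one remaining equation that mentions x gives: tup(7, s, y2) ≐ tup(7, m, tup(plus(7, tup(y1, plus(n, y1), tup(y1, n, n))), 7, plus(tup(m, empty, tup(y1, plus(n, y1), tup(y1, n, n))), 7))). Substituting into the earlier binding gives p := tup(m, empty, tup(y1, plus(n, y1), tup(y1, n, n))).
Bind z := y2; substituting into the one remaining equation that mentions z gives: tup(plus(plus(7, empty), tup(7, y2, m)), t, tup(y1, empty, n)) ≐ tup(u, plus(m, n), y1).
Decompose tup/3: 7 ≐ 7,  s ≐ m,  y2 ≐ tup(plus(7, tup(y1, plus(n, y1), tup(y1, n, n))), 7, plus(tup(m, empty, tup(y1, plus(n, y1), tup(y1, n, n))), 7)).
Delete trivial equation 7 ≐ 7.
Bind s := m; no other remaining equation mentions s.
Bind y2 := tup(plus(7, tup(y1, plus(n, y1), tup(y1, n, n))), 7, plus(tup(m, empty, tup(y1, plus(n, y1), tup(y1, n, n))), 7)); substituting into the remaining equation gives: tup(plus(plus(7, empty), tup(7, tup(plus(7, tup(y1, plus(n, y1), tup(y1, n, n))), 7, plus(tup(m, empty, tup(y1, plus(n, y1), tup(y1, n, n))), 7)), m)), t, tup(y1, empty, n)) ≐ tup(u, plus(m, n), y1). Substituting into the earlier binding gives z := tup(plus(7, tup(y1, plus(n, y1), tup(y1, n, n))), 7, plus(tup(m, empty, tup(y1, plus(n, y1), tup(y1, n, n))), 7)).
Decompose tup/3: plus(plus(7, empty), tup(7, tup(plus(7, tup(y1, plus(n, y1), tup(y1, n, n))), 7, plus(tup(m, empty, tup(y1, plus(n, y1), tup(y1, n, n))), 7)), m)) ≐ u,  t ≐ plus(m, n),  tup(y1, empty, n) ≐ y1.
Bind u := plus(plus(7, empty), tup(7, tup(plus(7, tup(y1, plus(n, y1), tup(y1, n, n))), 7, plus(tup(m, empty, tup(y1, plus(n, y1), tup(y1, n, n))), 7)), m)); no other remaining equation mentions u.
Bind t := plus(m, n); no other remaining equation mentions t.
Occurs check fails: y1 occurs in tup(y1, empty, n); the equation y1 ≐ tup(y1, empty, n) has no finite solution.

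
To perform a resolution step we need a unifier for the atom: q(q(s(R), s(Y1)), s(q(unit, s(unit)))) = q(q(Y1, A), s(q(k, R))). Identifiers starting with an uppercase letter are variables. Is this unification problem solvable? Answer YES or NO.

Decompose q/2: q(s(R), s(Y1)) = q(Y1, A),  s(q(unit, s(unit))) = s(q(k, R)).
Decompose q/2: s(R) = Y1,  s(Y1) = A.
Bind Y1 := s(R); substituting into the one remaining equation that mentions Y1 gives: s(s(R)) = A.
Bind A := s(s(R)); no other remaining equation mentions A.
Decompose s/1: q(unit, s(unit)) = q(k, R).
Decompose q/2: unit = k,  s(unit) = R.
Clash: constants unit and k differ; no unifier exists.

NO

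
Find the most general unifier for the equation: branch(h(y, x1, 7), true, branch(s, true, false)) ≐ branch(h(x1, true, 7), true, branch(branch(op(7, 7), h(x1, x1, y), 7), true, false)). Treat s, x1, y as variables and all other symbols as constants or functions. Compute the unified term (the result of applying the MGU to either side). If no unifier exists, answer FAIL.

Decompose branch/3: h(y, x1, 7) ≐ h(x1, true, 7),  true ≐ true,  branch(s, true, false) ≐ branch(branch(op(7, 7), h(x1, x1, y), 7), true, false).
Decompose h/3: y ≐ x1,  x1 ≐ true,  7 ≐ 7.
Bind y := x1; substituting into the one remaining equation that mentions y gives: branch(s, true, false) ≐ branch(branch(op(7, 7), h(x1, x1, x1), 7), true, false).
Bind x1 := true; substituting into the one remaining equation that mentions x1 gives: branch(s, true, false) ≐ branch(branch(op(7, 7), h(true, true, true), 7), true, false). Substituting into the earlier binding gives y := true.
Delete trivial equation 7 ≐ 7.
Delete trivial equation true ≐ true.
Decompose branch/3: s ≐ branch(op(7, 7), h(true, true, true), 7),  true ≐ true,  false ≐ false.
Bind s := branch(op(7, 7), h(true, true, true), 7); no other remaining equation mentions s.
Delete trivial equation true ≐ true.
Delete trivial equation false ≐ false.
Applying the MGU to either side gives branch(h(true, true, 7), true, branch(branch(op(7, 7), h(true, true, true), 7), true, false)).

branch(h(true, true, 7), true, branch(branch(op(7, 7), h(true, true, true), 7), true, false))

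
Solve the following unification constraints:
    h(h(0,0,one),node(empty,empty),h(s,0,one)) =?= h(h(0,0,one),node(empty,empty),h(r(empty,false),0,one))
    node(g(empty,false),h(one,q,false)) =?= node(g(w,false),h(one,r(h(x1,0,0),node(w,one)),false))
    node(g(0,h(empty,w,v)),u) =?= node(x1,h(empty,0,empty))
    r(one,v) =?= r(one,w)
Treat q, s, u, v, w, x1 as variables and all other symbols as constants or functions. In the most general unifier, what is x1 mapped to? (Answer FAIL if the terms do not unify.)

g(0,h(empty,empty,empty))

Decompose h/3: h(0,0,one) =?= h(0,0,one),  node(empty,empty) =?= node(empty,empty),  h(s,0,one) =?= h(r(empty,false),0,one).
Delete trivial equation h(0,0,one) =?= h(0,0,one).
Delete trivial equation node(empty,empty) =?= node(empty,empty).
Decompose h/3: s =?= r(empty,false),  0 =?= 0,  one =?= one.
Bind s := r(empty,false); no other remaining equation mentions s.
Delete trivial equation 0 =?= 0.
Delete trivial equation one =?= one.
Decompose node/2: g(empty,false) =?= g(w,false),  h(one,q,false) =?= h(one,r(h(x1,0,0),node(w,one)),false).
Decompose g/2: empty =?= w,  false =?= false.
Bind w := empty; substituting into the 3 remaining equations that mention w gives: h(one,q,false) =?= h(one,r(h(x1,0,0),node(empty,one)),false),  node(g(0,h(empty,empty,v)),u) =?= node(x1,h(empty,0,empty)),  r(one,v) =?= r(one,empty).
Delete trivial equation false =?= false.
Decompose h/3: one =?= one,  q =?= r(h(x1,0,0),node(empty,one)),  false =?= false.
Delete trivial equation one =?= one.
Bind q := r(h(x1,0,0),node(empty,one)); no other remaining equation mentions q.
Delete trivial equation false =?= false.
Decompose node/2: g(0,h(empty,empty,v)) =?= x1,  u =?= h(empty,0,empty).
Bind x1 := g(0,h(empty,empty,v)); no other remaining equation mentions x1. Substituting into the earlier binding gives q := r(h(g(0,h(empty,empty,v)),0,0),node(empty,one)).
Bind u := h(empty,0,empty); no other remaining equation mentions u.
Decompose r/2: one =?= one,  v =?= empty.
Delete trivial equation one =?= one.
Bind v := empty. Substituting into the earlier bindings gives q := r(h(g(0,h(empty,empty,empty)),0,0),node(empty,one)), x1 := g(0,h(empty,empty,empty)).
MGU = { s ↦ r(empty,false), w ↦ empty, q ↦ r(h(g(0,h(empty,empty,empty)),0,0),node(empty,one)), x1 ↦ g(0,h(empty,empty,empty)), u ↦ h(empty,0,empty), v ↦ empty }, so x1 ↦ g(0,h(empty,empty,empty)).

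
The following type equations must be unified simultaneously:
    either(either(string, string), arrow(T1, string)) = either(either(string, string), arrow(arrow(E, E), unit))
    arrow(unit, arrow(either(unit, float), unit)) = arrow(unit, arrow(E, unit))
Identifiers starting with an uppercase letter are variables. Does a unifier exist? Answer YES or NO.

Decompose either/2: either(string, string) = either(string, string),  arrow(T1, string) = arrow(arrow(E, E), unit).
Delete trivial equation either(string, string) = either(string, string).
Decompose arrow/2: T1 = arrow(E, E),  string = unit.
Bind T1 := arrow(E, E); no other remaining equation mentions T1.
Clash: constants string and unit differ; no unifier exists.

NO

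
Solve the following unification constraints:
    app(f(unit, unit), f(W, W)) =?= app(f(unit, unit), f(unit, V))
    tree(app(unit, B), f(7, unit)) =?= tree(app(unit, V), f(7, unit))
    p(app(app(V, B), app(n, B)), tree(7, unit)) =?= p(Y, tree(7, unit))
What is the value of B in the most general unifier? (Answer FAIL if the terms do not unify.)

Decompose app/2: f(unit, unit) =?= f(unit, unit),  f(W, W) =?= f(unit, V).
Delete trivial equation f(unit, unit) =?= f(unit, unit).
Decompose f/2: W =?= unit,  W =?= V.
Bind W := unit; substituting into the one remaining equation that mentions W gives: unit =?= V.
Bind V := unit; substituting into the remaining equations gives: tree(app(unit, B), f(7, unit)) =?= tree(app(unit, unit), f(7, unit)),  p(app(app(unit, B), app(n, B)), tree(7, unit)) =?= p(Y, tree(7, unit)).
Decompose tree/2: app(unit, B) =?= app(unit, unit),  f(7, unit) =?= f(7, unit).
Decompose app/2: unit =?= unit,  B =?= unit.
Delete trivial equation unit =?= unit.
Bind B := unit; substituting into the one remaining equation that mentions B gives: p(app(app(unit, unit), app(n, unit)), tree(7, unit)) =?= p(Y, tree(7, unit)).
Delete trivial equation f(7, unit) =?= f(7, unit).
Decompose p/2: app(app(unit, unit), app(n, unit)) =?= Y,  tree(7, unit) =?= tree(7, unit).
Bind Y := app(app(unit, unit), app(n, unit)); no other remaining equation mentions Y.
Delete trivial equation tree(7, unit) =?= tree(7, unit).
MGU = { W := unit, V := unit, B := unit, Y := app(app(unit, unit), app(n, unit)) }, so B := unit.

unit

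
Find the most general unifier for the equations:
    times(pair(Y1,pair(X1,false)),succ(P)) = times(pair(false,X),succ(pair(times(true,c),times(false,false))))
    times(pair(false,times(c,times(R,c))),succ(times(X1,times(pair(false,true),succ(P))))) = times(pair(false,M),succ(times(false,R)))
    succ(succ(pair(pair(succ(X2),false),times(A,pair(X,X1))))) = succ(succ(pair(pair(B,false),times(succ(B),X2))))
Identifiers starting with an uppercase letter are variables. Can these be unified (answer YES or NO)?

Decompose times/2: pair(Y1,pair(X1,false)) = pair(false,X),  succ(P) = succ(pair(times(true,c),times(false,false))).
Decompose pair/2: Y1 = false,  pair(X1,false) = X.
Bind Y1 := false; no other remaining equation mentions Y1.
Bind X := pair(X1,false); substituting into the one remaining equation that mentions X gives: succ(succ(pair(pair(succ(X2),false),times(A,pair(pair(X1,false),X1))))) = succ(succ(pair(pair(B,false),times(succ(B),X2)))).
Decompose succ/1: P = pair(times(true,c),times(false,false)).
Bind P := pair(times(true,c),times(false,false)); substituting into the one remaining equation that mentions P gives: times(pair(false,times(c,times(R,c))),succ(times(X1,times(pair(false,true),succ(pair(times(true,c),times(false,false))))))) = times(pair(false,M),succ(times(false,R))).
Decompose times/2: pair(false,times(c,times(R,c))) = pair(false,M),  succ(times(X1,times(pair(false,true),succ(pair(times(true,c),times(false,false)))))) = succ(times(false,R)).
Decompose pair/2: false = false,  times(c,times(R,c)) = M.
Delete trivial equation false = false.
Bind M := times(c,times(R,c)); no other remaining equation mentions M.
Decompose succ/1: times(X1,times(pair(false,true),succ(pair(times(true,c),times(false,false))))) = times(false,R).
Decompose times/2: X1 = false,  times(pair(false,true),succ(pair(times(true,c),times(false,false)))) = R.
Bind X1 := false; substituting into the one remaining equation that mentions X1 gives: succ(succ(pair(pair(succ(X2),false),times(A,pair(pair(false,false),false))))) = succ(succ(pair(pair(B,false),times(succ(B),X2)))). Substituting into the earlier binding gives X := pair(false,false).
Bind R := times(pair(false,true),succ(pair(times(true,c),times(false,false)))); no other remaining equation mentions R. Substituting into the earlier binding gives M := times(c,times(times(pair(false,true),succ(pair(times(true,c),times(false,false)))),c)).
Decompose succ/1: succ(pair(pair(succ(X2),false),times(A,pair(pair(false,false),false)))) = succ(pair(pair(B,false),times(succ(B),X2))).
Decompose succ/1: pair(pair(succ(X2),false),times(A,pair(pair(false,false),false))) = pair(pair(B,false),times(succ(B),X2)).
Decompose pair/2: pair(succ(X2),false) = pair(B,false),  times(A,pair(pair(false,false),false)) = times(succ(B),X2).
Decompose pair/2: succ(X2) = B,  false = false.
Bind B := succ(X2); substituting into the one remaining equation that mentions B gives: times(A,pair(pair(false,false),false)) = times(succ(succ(X2)),X2).
Delete trivial equation false = false.
Decompose times/2: A = succ(succ(X2)),  pair(pair(false,false),false) = X2.
Bind A := succ(succ(X2)); no other remaining equation mentions A.
Bind X2 := pair(pair(false,false),false). Substituting into the earlier bindings gives B := succ(pair(pair(false,false),false)), A := succ(succ(pair(pair(false,false),false))).
No equations remain and no clash or occurs-check failure arose, so a unifier exists.

YES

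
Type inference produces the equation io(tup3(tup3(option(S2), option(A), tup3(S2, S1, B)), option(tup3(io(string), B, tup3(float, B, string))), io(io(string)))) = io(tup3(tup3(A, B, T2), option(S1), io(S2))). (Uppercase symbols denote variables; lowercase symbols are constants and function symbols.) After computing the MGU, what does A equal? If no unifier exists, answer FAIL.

Decompose io/1: tup3(tup3(option(S2), option(A), tup3(S2, S1, B)), option(tup3(io(string), B, tup3(float, B, string))), io(io(string))) = tup3(tup3(A, B, T2), option(S1), io(S2)).
Decompose tup3/3: tup3(option(S2), option(A), tup3(S2, S1, B)) = tup3(A, B, T2),  option(tup3(io(string), B, tup3(float, B, string))) = option(S1),  io(io(string)) = io(S2).
Decompose tup3/3: option(S2) = A,  option(A) = B,  tup3(S2, S1, B) = T2.
Bind A := option(S2); substituting into the one remaining equation that mentions A gives: option(option(S2)) = B.
Bind B := option(option(S2)); substituting into the 2 remaining equations that mention B gives: tup3(S2, S1, option(option(S2))) = T2,  option(tup3(io(string), option(option(S2)), tup3(float, option(option(S2)), string))) = option(S1).
Bind T2 := tup3(S2, S1, option(option(S2))); no other remaining equation mentions T2.
Decompose option/1: tup3(io(string), option(option(S2)), tup3(float, option(option(S2)), string)) = S1.
Bind S1 := tup3(io(string), option(option(S2)), tup3(float, option(option(S2)), string)); no other remaining equation mentions S1. Substituting into the earlier binding gives T2 := tup3(S2, tup3(io(string), option(option(S2)), tup3(float, option(option(S2)), string)), option(option(S2))).
Decompose io/1: io(string) = S2.
Bind S2 := io(string). Substituting into the earlier bindings gives A := option(io(string)), B := option(option(io(string))), T2 := tup3(io(string), tup3(io(string), option(option(io(string))), tup3(float, option(option(io(string))), string)), option(option(io(string)))), S1 := tup3(io(string), option(option(io(string))), tup3(float, option(option(io(string))), string)).
MGU = { A ↦ option(io(string)), B ↦ option(option(io(string))), T2 ↦ tup3(io(string), tup3(io(string), option(option(io(string))), tup3(float, option(option(io(string))), string)), option(option(io(string)))), S1 ↦ tup3(io(string), option(option(io(string))), tup3(float, option(option(io(string))), string)), S2 ↦ io(string) }, so A ↦ option(io(string)).

option(io(string))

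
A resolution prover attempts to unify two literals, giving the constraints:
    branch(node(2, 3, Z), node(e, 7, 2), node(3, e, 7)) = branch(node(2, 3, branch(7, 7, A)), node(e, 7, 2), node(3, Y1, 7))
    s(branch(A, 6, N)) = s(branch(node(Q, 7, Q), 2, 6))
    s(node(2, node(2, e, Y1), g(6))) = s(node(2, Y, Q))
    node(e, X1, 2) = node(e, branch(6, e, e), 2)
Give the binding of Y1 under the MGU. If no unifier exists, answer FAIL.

FAIL

Decompose branch/3: node(2, 3, Z) = node(2, 3, branch(7, 7, A)),  node(e, 7, 2) = node(e, 7, 2),  node(3, e, 7) = node(3, Y1, 7).
Decompose node/3: 2 = 2,  3 = 3,  Z = branch(7, 7, A).
Delete trivial equation 2 = 2.
Delete trivial equation 3 = 3.
Bind Z := branch(7, 7, A); no other remaining equation mentions Z.
Delete trivial equation node(e, 7, 2) = node(e, 7, 2).
Decompose node/3: 3 = 3,  e = Y1,  7 = 7.
Delete trivial equation 3 = 3.
Bind Y1 := e; substituting into the one remaining equation that mentions Y1 gives: s(node(2, node(2, e, e), g(6))) = s(node(2, Y, Q)).
Delete trivial equation 7 = 7.
Decompose s/1: branch(A, 6, N) = branch(node(Q, 7, Q), 2, 6).
Decompose branch/3: A = node(Q, 7, Q),  6 = 2,  N = 6.
Bind A := node(Q, 7, Q); no other remaining equation mentions A. Substituting into the earlier binding gives Z := branch(7, 7, node(Q, 7, Q)).
Clash: constants 6 and 2 differ; no unifier exists.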